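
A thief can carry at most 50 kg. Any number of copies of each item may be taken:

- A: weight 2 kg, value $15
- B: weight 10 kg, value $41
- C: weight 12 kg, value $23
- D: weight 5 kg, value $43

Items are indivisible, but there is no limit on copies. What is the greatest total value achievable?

$430

Best value-per-unit is D at 43/5, and filling with it alone uses weight 10×5=50. No mix of the others beats 10×43 = 430.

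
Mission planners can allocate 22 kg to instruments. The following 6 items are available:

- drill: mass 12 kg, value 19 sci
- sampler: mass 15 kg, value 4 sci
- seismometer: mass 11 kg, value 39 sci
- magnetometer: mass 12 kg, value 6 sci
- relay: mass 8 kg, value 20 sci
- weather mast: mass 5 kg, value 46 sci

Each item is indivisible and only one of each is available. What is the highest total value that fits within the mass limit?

85 sci

This is a 0/1 knapsack; check combinations near the capacity.
- seismometer+weather mast: mass 11+5=16, value 39+46=85
- relay+weather mast: mass 8+5=13, value 20+46=66
- drill+weather mast: mass 12+5=17, value 19+46=65
Best: 85 sci.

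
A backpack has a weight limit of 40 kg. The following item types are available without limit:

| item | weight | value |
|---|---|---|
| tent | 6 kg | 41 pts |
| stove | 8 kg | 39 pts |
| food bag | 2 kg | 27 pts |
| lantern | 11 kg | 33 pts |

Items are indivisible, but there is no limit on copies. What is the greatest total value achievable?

Best value-per-unit is food bag at 27/2, and filling with it alone uses weight 20×2=40. No mix of the others beats 20×27 = 540.

540 pts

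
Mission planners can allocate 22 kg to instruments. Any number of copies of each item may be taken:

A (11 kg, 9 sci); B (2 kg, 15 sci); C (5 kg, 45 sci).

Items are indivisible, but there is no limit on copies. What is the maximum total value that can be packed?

195 sci

Best value-per-unit is C at 45/5; filling with it alone gives 4×45 = 180.
Optimal mix: 1×B + 4×C → mass 22, value 195.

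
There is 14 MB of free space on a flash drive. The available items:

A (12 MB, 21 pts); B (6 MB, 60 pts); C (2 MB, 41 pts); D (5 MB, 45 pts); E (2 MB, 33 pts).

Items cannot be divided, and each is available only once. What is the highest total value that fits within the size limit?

146 pts

This is a 0/1 knapsack; check combinations near the capacity.
- B+C+D: size 6+2+5=13, value 60+41+45=146
- B+D+E: size 6+5+2=13, value 60+45+33=138
- B+C+E: size 6+2+2=10, value 60+41+33=134
Best: 146 pts.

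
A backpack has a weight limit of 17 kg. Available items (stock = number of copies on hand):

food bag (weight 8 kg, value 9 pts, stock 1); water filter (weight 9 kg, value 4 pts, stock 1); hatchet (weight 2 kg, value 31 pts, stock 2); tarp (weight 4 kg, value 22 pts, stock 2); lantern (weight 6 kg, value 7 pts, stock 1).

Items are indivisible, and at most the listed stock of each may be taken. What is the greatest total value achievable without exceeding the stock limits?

106 pts

Top feasible selections:
- 2×hatchet + 2×tarp: weight 12, value 106
- 1×food bag + 2×hatchet + 1×tarp: weight 16, value 93
Best: 106 pts.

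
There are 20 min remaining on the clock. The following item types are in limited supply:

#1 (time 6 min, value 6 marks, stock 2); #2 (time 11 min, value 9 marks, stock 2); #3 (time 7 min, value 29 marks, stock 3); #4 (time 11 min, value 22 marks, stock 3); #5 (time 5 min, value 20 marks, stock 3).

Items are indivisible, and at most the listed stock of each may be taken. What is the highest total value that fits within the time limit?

78 marks

Top feasible selections:
- 2×#3 + 1×#5: time 19, value 78
- 1×#3 + 2×#5: time 17, value 69
- 1×#1 + 2×#3: time 20, value 64
- 3×#5: time 15, value 60
Best: 78 marks.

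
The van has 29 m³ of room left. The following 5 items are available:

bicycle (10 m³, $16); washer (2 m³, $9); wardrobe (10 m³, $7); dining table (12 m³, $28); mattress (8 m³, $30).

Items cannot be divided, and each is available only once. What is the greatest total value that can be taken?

Check high-value combinations within 29 m³:
- washer+dining table+mattress: volume 2+12+8=22, value 9+28+30=67
- dining table+mattress: volume 12+8=20, value 28+30=58
- bicycle+washer+mattress: volume 10+2+8=20, value 16+9+30=55
Best: $67.

$67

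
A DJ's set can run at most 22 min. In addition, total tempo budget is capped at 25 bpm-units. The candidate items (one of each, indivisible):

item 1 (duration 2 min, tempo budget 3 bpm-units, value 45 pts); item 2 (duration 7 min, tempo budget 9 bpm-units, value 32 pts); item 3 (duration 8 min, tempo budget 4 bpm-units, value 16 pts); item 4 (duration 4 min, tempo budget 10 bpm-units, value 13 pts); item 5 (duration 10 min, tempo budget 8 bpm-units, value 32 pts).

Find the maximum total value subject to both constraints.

109 pts

Feasible sets respecting both limits:
- item 1+item 2+item 5: duration 19, tempo budget 20, value 109
- item 1+item 2+item 3: duration 17, tempo budget 16, value 93
- item 1+item 3+item 5: duration 20, tempo budget 15, value 93
Best: 109 pts.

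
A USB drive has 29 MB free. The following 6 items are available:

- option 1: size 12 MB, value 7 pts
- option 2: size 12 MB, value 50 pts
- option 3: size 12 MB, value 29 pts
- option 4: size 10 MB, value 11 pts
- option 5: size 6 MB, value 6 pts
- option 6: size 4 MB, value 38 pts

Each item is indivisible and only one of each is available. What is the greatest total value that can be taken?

117 pts

Check high-value combinations within 29 MB:
- option 2+option 3+option 6: size 12+12+4=28, value 50+29+38=117
- option 2+option 4+option 6: size 12+10+4=26, value 50+11+38=99
- option 1+option 2+option 6: size 12+12+4=28, value 7+50+38=95
- option 2+option 5+option 6: size 12+6+4=22, value 50+6+38=94
- option 2+option 6: size 12+4=16, value 50+38=88
Best: 117 pts.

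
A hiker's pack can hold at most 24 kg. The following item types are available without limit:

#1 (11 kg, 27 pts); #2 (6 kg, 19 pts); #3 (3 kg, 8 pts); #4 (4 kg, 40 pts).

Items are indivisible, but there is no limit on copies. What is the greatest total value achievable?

Best value-per-unit is #4 at 40/4, and filling with it alone uses weight 6×4=24. No mix of the others beats 6×40 = 240.

240 pts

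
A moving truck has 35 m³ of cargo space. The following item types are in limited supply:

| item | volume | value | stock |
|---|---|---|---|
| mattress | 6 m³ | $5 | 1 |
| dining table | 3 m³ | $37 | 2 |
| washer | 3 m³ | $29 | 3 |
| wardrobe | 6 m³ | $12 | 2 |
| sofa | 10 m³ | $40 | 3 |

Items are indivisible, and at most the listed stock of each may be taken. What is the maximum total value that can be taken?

Best selections within volume 35 and stock limits:
- 2×dining table + 3×washer + 2×sofa: volume 35, value 241
- 2×dining table + 3×washer + 1×wardrobe + 1×sofa: volume 31, value 213
Best: $241.

$241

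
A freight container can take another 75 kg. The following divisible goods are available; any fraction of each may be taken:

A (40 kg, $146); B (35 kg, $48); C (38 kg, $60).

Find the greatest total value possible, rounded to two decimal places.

Take in order of value per unit:
- A (146/40 per unit): all 40 → value 146, running total 146.00
- C (60/38 per unit): 35 of 38 → value 35×60/38 = 55.2632, running total 201.26
Total 201.26.

201.26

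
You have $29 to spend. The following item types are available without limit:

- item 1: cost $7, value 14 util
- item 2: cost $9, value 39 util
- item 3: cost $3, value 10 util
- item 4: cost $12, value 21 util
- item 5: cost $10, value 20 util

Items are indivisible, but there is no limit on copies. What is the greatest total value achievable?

Best value-per-unit is item 2 at 39/9, and filling with it alone uses cost 3×9=27. No mix of the others beats 3×39 = 117.

117 util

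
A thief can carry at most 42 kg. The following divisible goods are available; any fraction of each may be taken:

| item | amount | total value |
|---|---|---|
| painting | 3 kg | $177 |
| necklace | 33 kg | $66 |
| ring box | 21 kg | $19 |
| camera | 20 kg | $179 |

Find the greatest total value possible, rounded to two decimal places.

394.00

Take in order of value per unit:
- painting (177/3 per unit): all 3 → value 177, running total 177.00
- camera (179/20 per unit): all 20 → value 179, running total 356.00
- necklace (66/33 per unit): 19 of 33 → value 19×66/33 = 38.0000, running total 394.00
Total 394.00.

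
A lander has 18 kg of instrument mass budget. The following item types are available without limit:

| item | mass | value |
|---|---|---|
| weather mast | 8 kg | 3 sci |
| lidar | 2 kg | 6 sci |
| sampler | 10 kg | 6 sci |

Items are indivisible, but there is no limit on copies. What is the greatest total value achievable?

54 sci

Best value-per-unit is lidar at 6/2, and filling with it alone uses mass 9×2=18. No mix of the others beats 9×6 = 54.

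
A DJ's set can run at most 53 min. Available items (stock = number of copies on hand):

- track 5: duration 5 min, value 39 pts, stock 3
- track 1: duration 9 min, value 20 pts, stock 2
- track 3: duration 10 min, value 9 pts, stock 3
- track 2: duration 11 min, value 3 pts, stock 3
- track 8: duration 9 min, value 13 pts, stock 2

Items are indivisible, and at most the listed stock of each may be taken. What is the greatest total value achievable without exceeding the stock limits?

183 pts

Top feasible selections:
- 3×track 5 + 2×track 1 + 2×track 8: duration 51, value 183
- 3×track 5 + 2×track 1 + 1×track 3 + 1×track 8: duration 52, value 179
Best: 183 pts.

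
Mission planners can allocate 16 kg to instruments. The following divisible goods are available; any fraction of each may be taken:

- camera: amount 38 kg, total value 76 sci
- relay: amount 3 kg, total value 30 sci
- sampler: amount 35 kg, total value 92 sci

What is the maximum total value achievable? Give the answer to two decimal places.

64.17

Take in order of value per unit:
- relay (30/3 per unit): all 3 → value 30, running total 30.00
- sampler (92/35 per unit): 13 of 35 → value 13×92/35 = 34.1714, running total 64.17
Total 64.17.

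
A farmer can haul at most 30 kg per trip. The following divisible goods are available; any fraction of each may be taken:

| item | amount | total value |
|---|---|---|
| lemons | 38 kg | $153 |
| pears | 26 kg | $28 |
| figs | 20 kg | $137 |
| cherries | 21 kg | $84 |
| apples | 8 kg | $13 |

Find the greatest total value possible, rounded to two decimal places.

Take in order of value per unit:
- figs (137/20 per unit): all 20 → value 137, running total 137.00
- lemons (153/38 per unit): 10 of 38 → value 10×153/38 = 40.2632, running total 177.26
Total 177.26.

177.26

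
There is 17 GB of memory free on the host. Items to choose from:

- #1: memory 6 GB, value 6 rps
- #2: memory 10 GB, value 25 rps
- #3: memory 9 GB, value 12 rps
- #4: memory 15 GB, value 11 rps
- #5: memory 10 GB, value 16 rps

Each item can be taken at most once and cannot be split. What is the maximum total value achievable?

Check high-value combinations within 17 GB:
- #1+#2: memory 6+10=16, value 6+25=31
- #2: memory 10, value 25
- #1+#5: memory 6+10=16, value 6+16=22
- #1+#3: memory 6+9=15, value 6+12=18
- #5: memory 10, value 16
Best: 31 rps.

31 rps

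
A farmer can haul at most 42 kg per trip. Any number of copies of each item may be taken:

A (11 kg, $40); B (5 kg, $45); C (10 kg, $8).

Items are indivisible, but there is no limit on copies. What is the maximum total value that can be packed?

Best value-per-unit is B at 45/5, and filling with it alone uses weight 8×5=40. No mix of the others beats 8×45 = 360.

$360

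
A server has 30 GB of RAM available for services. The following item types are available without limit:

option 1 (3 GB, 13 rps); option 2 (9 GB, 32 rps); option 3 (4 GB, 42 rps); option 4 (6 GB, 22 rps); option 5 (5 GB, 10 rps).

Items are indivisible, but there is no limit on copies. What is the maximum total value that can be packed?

Best value-per-unit is option 3 at 42/4, and filling with it alone uses memory 7×4=28. No mix of the others beats 7×42 = 294.

294 rps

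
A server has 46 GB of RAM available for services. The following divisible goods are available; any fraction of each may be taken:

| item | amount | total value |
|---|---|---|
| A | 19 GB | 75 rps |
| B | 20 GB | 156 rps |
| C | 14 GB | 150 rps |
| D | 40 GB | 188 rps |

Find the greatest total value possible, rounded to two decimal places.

362.40

Take in order of value per unit:
- C (150/14 per unit): all 14 → value 150, running total 150.00
- B (156/20 per unit): all 20 → value 156, running total 306.00
- D (188/40 per unit): 12 of 40 → value 12×188/40 = 56.4000, running total 362.40
Total 362.40.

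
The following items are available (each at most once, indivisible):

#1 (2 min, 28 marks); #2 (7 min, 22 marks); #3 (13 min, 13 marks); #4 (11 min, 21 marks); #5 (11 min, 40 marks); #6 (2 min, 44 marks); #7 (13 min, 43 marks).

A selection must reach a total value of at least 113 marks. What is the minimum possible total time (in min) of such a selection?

17

Subsets with value ≥ 113, sorted by total time:
- #1+#6+#7: time 17, value 115
- #1+#2+#5+#6: time 22, value 134
- #1+#2+#4+#6: time 22, value 115
- #1+#2+#6+#7: time 24, value 137
Minimum time: 17 min.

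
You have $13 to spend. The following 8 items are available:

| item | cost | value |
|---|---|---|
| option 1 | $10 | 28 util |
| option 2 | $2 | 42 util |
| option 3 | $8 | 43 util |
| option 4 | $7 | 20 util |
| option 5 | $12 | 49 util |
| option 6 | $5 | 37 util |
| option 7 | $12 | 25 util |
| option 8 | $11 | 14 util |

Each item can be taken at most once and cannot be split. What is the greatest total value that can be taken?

Check high-value combinations within $13:
- option 2+option 3: cost 2+8=10, value 42+43=85
- option 3+option 6: cost 8+5=13, value 43+37=80
- option 2+option 6: cost 2+5=7, value 42+37=79
- option 1+option 2: cost 10+2=12, value 28+42=70
Best: 85 util.

85 util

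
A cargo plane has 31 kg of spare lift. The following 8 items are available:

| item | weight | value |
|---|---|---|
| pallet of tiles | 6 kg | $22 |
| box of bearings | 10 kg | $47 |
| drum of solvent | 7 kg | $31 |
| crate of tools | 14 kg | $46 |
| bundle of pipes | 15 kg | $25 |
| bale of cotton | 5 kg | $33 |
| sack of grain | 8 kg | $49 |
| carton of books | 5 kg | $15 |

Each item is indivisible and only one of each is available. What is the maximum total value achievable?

$160

Check high-value combinations within 31 kg:
- box of bearings+drum of solvent+bale of cotton+sack of grain: weight 10+7+5+8=30, value 47+31+33+49=160
- pallet of tiles+box of bearings+bale of cotton+sack of grain: weight 6+10+5+8=29, value 22+47+33+49=151
- pallet of tiles+drum of solvent+bale of cotton+sack of grain+carton of books: weight 6+7+5+8+5=31, value 22+31+33+49+15=150
Best: $160.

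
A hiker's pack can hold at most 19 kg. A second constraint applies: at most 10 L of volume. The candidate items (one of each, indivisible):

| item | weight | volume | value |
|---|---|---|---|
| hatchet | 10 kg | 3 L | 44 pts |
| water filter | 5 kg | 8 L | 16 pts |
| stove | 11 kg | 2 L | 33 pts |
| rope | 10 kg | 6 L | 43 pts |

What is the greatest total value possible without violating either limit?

49 pts

Feasible sets respecting both limits:
- water filter+stove: weight 16, volume 10, value 49
- hatchet: weight 10, volume 3, value 44
- rope: weight 10, volume 6, value 43
- stove: weight 11, volume 2, value 33
Best: 49 pts.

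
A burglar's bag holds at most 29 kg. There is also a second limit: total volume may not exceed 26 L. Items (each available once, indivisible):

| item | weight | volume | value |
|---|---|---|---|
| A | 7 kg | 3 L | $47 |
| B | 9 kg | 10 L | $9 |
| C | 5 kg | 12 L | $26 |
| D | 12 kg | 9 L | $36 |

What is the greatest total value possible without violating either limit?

Feasible sets respecting both limits:
- A+C+D: weight 24, volume 24, value 109
- A+B+D: weight 28, volume 22, value 92
- A+D: weight 19, volume 12, value 83
- A+B+C: weight 21, volume 25, value 82
Best: $109.

$109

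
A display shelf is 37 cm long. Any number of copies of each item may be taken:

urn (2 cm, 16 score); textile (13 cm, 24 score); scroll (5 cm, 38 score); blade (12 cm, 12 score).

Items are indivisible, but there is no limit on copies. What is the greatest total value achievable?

294 score

Best value-per-unit is urn at 16/2; filling with it alone gives 18×16 = 288.
Optimal mix: 16×urn + 1×scroll → length 37, value 294.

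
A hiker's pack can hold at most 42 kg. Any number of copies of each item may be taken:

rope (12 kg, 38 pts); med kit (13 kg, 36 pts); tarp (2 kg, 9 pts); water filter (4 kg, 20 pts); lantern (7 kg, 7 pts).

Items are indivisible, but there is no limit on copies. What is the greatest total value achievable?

Best value-per-unit is water filter at 20/4; filling with it alone gives 10×20 = 200.
Optimal mix: 1×tarp + 10×water filter → weight 42, value 209.

209 pts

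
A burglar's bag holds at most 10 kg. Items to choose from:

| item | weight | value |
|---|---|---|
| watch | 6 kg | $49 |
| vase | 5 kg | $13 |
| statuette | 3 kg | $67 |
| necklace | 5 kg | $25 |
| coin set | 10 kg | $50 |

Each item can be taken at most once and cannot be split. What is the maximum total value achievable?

$116

Check high-value combinations within 10 kg:
- watch+statuette: weight 6+3=9, value 49+67=116
- statuette+necklace: weight 3+5=8, value 67+25=92
- vase+statuette: weight 5+3=8, value 13+67=80
- statuette: weight 3, value 67
- coin set: weight 10, value 50
Best: $116.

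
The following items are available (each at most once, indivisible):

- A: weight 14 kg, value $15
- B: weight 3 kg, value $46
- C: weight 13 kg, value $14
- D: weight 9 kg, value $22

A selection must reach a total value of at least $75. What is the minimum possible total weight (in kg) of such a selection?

25

Subsets with value ≥ 75, sorted by total weight:
- B+C+D: weight 25, value 82
- A+B+D: weight 26, value 83
- A+B+C: weight 30, value 75
- A+B+C+D: weight 39, value 97
Minimum weight: 25 kg.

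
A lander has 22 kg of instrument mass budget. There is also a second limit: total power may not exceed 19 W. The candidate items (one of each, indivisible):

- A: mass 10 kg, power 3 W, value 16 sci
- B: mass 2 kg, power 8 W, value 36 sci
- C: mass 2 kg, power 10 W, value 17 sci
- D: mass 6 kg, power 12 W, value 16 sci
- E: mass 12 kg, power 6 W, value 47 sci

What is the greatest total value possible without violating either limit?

Feasible sets respecting both limits:
- B+E: mass 14, power 14, value 83
- C+E: mass 14, power 16, value 64
- A+E: mass 22, power 9, value 63
- D+E: mass 18, power 18, value 63
Best: 83 sci.

83 sci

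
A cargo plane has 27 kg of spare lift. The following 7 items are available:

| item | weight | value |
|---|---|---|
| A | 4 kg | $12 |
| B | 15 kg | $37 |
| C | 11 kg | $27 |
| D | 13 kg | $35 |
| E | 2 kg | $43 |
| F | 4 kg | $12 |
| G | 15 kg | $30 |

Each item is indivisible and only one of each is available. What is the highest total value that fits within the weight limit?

$105

Check high-value combinations within 27 kg:
- C+D+E: weight 11+13+2=26, value 27+35+43=105
- A+B+E+F: weight 4+15+2+4=25, value 12+37+43+12=104
- A+D+E+F: weight 4+13+2+4=23, value 12+35+43+12=102
Best: $105.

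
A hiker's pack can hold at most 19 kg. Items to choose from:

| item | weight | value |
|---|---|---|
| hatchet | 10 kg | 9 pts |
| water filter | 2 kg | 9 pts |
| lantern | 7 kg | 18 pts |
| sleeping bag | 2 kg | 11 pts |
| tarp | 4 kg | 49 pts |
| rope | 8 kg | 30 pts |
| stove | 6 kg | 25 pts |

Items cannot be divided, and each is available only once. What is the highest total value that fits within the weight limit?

104 pts

Check high-value combinations within 19 kg:
- tarp+rope+stove: weight 4+8+6=18, value 49+30+25=104
- lantern+sleeping bag+tarp+stove: weight 7+2+4+6=19, value 18+11+49+25=103
- water filter+lantern+tarp+stove: weight 2+7+4+6=19, value 9+18+49+25=101
- water filter+sleeping bag+tarp+rope: weight 2+2+4+8=16, value 9+11+49+30=99
- lantern+tarp+rope: weight 7+4+8=19, value 18+49+30=97
Best: 104 pts.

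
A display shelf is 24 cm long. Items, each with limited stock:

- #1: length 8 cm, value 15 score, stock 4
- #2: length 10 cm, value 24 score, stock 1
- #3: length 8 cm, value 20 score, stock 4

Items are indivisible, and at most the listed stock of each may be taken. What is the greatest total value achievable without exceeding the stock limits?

60 score

Top feasible selections:
- 3×#3: length 24, value 60
- 1×#1 + 2×#3: length 24, value 55
Best: 60 score.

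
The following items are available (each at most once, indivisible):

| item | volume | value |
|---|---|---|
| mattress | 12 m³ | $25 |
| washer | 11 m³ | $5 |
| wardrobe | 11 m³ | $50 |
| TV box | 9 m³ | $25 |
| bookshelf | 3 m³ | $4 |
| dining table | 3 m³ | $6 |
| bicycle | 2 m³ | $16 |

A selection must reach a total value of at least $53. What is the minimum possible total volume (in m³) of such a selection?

13

Subsets with value ≥ 53, sorted by total volume:
- wardrobe+bicycle: volume 13, value 66
- wardrobe+dining table: volume 14, value 56
- wardrobe+bookshelf: volume 14, value 54
- wardrobe+dining table+bicycle: volume 16, value 72
Minimum volume: 13 m³.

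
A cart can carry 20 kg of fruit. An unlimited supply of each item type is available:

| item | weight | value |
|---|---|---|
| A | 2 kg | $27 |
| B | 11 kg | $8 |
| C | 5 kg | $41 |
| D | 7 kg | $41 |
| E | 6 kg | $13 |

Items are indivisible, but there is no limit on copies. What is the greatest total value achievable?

$270

Best value-per-unit is A at 27/2, and filling with it alone uses weight 10×2=20. No mix of the others beats 10×27 = 270.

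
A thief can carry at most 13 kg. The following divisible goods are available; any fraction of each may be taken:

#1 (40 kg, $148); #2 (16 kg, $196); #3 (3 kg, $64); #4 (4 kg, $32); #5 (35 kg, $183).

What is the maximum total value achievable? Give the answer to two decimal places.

186.50

Take in order of value per unit:
- #3 (64/3 per unit): all 3 → value 64, running total 64.00
- #2 (196/16 per unit): 10 of 16 → value 10×196/16 = 122.5000, running total 186.50
Total 186.50.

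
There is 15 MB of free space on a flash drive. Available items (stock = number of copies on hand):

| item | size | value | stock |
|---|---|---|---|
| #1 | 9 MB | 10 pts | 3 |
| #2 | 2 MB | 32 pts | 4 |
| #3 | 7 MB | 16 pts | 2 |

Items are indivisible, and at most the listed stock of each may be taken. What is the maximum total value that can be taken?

Top feasible selections:
- 4×#2 + 1×#3: size 15, value 144
- 4×#2: size 8, value 128
- 3×#2 + 1×#3: size 13, value 112
Best: 144 pts.

144 pts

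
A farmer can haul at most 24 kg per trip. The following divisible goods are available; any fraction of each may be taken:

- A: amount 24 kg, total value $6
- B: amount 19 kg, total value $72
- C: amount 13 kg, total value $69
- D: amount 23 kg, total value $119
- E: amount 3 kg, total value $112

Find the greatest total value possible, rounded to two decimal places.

Take in order of value per unit:
- E (112/3 per unit): all 3 → value 112, running total 112.00
- C (69/13 per unit): all 13 → value 69, running total 181.00
- D (119/23 per unit): 8 of 23 → value 8×119/23 = 41.3913, running total 222.39
Total 222.39.

222.39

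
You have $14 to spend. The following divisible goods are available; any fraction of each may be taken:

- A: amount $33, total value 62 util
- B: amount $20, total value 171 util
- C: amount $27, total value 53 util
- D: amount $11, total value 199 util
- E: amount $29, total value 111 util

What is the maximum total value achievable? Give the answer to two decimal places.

Take in order of value per unit:
- D (199/11 per unit): all 11 → value 199, running total 199.00
- B (171/20 per unit): 3 of 20 → value 3×171/20 = 25.6500, running total 224.65
Total 224.65.

224.65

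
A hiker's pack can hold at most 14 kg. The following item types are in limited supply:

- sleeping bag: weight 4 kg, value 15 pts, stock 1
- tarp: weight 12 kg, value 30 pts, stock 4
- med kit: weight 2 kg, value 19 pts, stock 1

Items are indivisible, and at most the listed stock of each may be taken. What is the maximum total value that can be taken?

49 pts

Top feasible selections:
- 1×tarp + 1×med kit: weight 14, value 49
- 1×sleeping bag + 1×med kit: weight 6, value 34
- 1×tarp: weight 12, value 30
- 1×med kit: weight 2, value 19
Best: 49 pts.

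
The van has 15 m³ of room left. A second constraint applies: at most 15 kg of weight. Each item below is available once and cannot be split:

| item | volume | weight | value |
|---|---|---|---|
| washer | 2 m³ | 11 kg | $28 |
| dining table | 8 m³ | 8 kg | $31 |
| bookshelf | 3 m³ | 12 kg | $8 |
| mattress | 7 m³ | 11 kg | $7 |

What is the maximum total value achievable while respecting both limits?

Feasible sets respecting both limits:
- dining table: volume 8, weight 8, value 31
- washer: volume 2, weight 11, value 28
- bookshelf: volume 3, weight 12, value 8
Best: $31.

$31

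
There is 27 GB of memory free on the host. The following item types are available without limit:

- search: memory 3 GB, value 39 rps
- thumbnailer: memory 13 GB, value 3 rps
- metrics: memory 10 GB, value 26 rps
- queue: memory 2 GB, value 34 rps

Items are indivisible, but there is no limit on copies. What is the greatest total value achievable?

447 rps

Best value-per-unit is queue at 34/2; filling with it alone gives 13×34 = 442.
Optimal mix: 1×search + 12×queue → memory 27, value 447.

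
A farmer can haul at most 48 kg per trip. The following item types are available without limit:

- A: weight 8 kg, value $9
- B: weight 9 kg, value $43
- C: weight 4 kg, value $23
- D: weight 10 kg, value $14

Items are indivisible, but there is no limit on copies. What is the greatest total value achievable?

$276

Best value-per-unit is C at 23/4, and filling with it alone uses weight 12×4=48. No mix of the others beats 12×23 = 276.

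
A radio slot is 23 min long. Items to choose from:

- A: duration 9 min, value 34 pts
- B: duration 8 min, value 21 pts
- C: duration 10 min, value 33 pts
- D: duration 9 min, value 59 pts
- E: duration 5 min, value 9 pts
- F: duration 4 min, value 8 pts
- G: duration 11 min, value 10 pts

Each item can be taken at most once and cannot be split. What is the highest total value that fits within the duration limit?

102 pts

Check high-value combinations within 23 min:
- A+D+E: duration 9+9+5=23, value 34+59+9=102
- A+D+F: duration 9+9+4=22, value 34+59+8=101
- C+D+F: duration 10+9+4=23, value 33+59+8=100
- A+D: duration 9+9=18, value 34+59=93
Best: 102 pts.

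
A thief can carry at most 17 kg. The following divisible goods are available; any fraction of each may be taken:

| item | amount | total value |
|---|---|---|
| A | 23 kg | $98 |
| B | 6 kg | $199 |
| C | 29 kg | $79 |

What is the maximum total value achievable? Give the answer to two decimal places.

Take in order of value per unit:
- B (199/6 per unit): all 6 → value 199, running total 199.00
- A (98/23 per unit): 11 of 23 → value 11×98/23 = 46.8696, running total 245.87
Total 245.87.

245.87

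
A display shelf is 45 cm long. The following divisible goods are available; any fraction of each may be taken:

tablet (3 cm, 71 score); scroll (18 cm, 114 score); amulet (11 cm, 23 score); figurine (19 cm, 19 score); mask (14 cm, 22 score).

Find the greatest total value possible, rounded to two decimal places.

228.43

Take in order of value per unit:
- tablet (71/3 per unit): all 3 → value 71, running total 71.00
- scroll (114/18 per unit): all 18 → value 114, running total 185.00
- amulet (23/11 per unit): all 11 → value 23, running total 208.00
- mask (22/14 per unit): 13 of 14 → value 13×22/14 = 20.4286, running total 228.43
Total 228.43.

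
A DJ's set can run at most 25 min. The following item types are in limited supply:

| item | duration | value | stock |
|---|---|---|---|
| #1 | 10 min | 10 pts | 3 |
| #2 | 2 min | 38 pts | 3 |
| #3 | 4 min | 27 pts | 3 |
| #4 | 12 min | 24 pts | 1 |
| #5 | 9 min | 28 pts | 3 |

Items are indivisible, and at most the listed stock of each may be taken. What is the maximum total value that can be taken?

196 pts

Top feasible selections:
- 3×#2 + 2×#3 + 1×#5: duration 23, value 196
- 3×#2 + 3×#3: duration 18, value 195
- 2×#2 + 3×#3 + 1×#5: duration 25, value 185
Best: 196 pts.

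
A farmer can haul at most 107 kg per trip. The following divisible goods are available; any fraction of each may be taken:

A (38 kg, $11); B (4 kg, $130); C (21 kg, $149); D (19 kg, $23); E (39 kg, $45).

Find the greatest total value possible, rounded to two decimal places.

353.95

Take in order of value per unit:
- B (130/4 per unit): all 4 → value 130, running total 130.00
- C (149/21 per unit): all 21 → value 149, running total 279.00
- D (23/19 per unit): all 19 → value 23, running total 302.00
- E (45/39 per unit): all 39 → value 45, running total 347.00
- A (11/38 per unit): 24 of 38 → value 24×11/38 = 6.9474, running total 353.95
Total 353.95.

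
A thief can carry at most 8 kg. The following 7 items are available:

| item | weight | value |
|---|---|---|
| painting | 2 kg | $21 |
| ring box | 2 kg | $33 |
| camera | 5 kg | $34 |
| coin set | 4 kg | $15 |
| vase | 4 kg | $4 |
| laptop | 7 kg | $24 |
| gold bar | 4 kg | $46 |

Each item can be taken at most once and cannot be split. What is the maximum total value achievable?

$100

Check high-value combinations within 8 kg:
- painting+ring box+gold bar: weight 2+2+4=8, value 21+33+46=100
- ring box+gold bar: weight 2+4=6, value 33+46=79
- painting+ring box+coin set: weight 2+2+4=8, value 21+33+15=69
- painting+gold bar: weight 2+4=6, value 21+46=67
Best: $100.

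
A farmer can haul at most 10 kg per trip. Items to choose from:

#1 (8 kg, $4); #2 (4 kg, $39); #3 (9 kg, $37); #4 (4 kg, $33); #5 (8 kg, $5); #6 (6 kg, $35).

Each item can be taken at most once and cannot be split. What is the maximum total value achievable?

$74

Check high-value combinations within 10 kg:
- #2+#6: weight 4+6=10, value 39+35=74
- #2+#4: weight 4+4=8, value 39+33=72
- #4+#6: weight 4+6=10, value 33+35=68
- #2: weight 4, value 39
- #3: weight 9, value 37
Best: $74.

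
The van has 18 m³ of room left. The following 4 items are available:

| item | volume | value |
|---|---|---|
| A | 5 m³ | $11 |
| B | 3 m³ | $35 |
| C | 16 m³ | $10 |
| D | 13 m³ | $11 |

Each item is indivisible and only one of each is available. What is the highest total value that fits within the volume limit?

$46

Check high-value combinations within 18 m³:
- A+B: volume 5+3=8, value 11+35=46
- B+D: volume 3+13=16, value 35+11=46
- B: volume 3, value 35
- A+D: volume 5+13=18, value 11+11=22
Best: $46.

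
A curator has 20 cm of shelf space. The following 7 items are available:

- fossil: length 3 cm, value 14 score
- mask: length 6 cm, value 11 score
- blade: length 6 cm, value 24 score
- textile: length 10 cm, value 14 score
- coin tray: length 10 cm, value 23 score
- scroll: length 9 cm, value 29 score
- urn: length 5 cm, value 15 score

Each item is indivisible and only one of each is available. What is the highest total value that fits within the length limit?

68 score

Check high-value combinations within 20 cm:
- blade+scroll+urn: length 6+9+5=20, value 24+29+15=68
- fossil+blade+scroll: length 3+6+9=18, value 14+24+29=67
- fossil+mask+blade+urn: length 3+6+6+5=20, value 14+11+24+15=64
- fossil+blade+coin tray: length 3+6+10=19, value 14+24+23=61
- fossil+scroll+urn: length 3+9+5=17, value 14+29+15=58
Best: 68 score.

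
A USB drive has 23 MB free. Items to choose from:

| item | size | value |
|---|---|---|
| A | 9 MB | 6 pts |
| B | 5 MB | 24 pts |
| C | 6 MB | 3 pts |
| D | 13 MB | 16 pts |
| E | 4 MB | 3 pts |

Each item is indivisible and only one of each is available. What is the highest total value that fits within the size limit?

Check high-value combinations within 23 MB:
- B+D+E: size 5+13+4=22, value 24+16+3=43
- B+D: size 5+13=18, value 24+16=40
- A+B+E: size 9+5+4=18, value 6+24+3=33
Best: 43 pts.

43 pts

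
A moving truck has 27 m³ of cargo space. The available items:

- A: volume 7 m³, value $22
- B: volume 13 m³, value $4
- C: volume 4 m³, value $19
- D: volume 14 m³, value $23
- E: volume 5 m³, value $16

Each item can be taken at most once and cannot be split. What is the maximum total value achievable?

Check high-value combinations within 27 m³:
- A+C+D: volume 7+4+14=25, value 22+19+23=64
- A+D+E: volume 7+14+5=26, value 22+23+16=61
- C+D+E: volume 4+14+5=23, value 19+23+16=58
- A+C+E: volume 7+4+5=16, value 22+19+16=57
Best: $64.

$64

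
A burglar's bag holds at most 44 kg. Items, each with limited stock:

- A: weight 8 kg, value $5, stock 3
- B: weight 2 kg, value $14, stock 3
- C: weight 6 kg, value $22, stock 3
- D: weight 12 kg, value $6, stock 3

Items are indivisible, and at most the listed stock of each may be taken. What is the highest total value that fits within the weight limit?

$119

Best selections within weight 44 and stock limits:
- 1×A + 3×B + 3×C + 1×D: weight 44, value 119
- 2×A + 3×B + 3×C: weight 40, value 118
- 3×B + 3×C + 1×D: weight 36, value 114
Best: $119.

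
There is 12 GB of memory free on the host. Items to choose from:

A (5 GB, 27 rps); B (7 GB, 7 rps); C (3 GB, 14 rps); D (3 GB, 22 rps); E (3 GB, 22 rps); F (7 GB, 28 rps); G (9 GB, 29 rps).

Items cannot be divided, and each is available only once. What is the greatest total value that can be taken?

Check high-value combinations within 12 GB:
- A+D+E: memory 5+3+3=11, value 27+22+22=71
- A+C+D: memory 5+3+3=11, value 27+14+22=63
- A+C+E: memory 5+3+3=11, value 27+14+22=63
- C+D+E: memory 3+3+3=9, value 14+22+22=58
- A+F: memory 5+7=12, value 27+28=55
Best: 71 rps.

71 rps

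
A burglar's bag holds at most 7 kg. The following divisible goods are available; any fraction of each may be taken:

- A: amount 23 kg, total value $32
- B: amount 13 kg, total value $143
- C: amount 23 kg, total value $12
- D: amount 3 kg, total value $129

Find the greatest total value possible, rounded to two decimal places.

Take in order of value per unit:
- D (129/3 per unit): all 3 → value 129, running total 129.00
- B (143/13 per unit): 4 of 13 → value 4×143/13 = 44.0000, running total 173.00
Total 173.00.

173.00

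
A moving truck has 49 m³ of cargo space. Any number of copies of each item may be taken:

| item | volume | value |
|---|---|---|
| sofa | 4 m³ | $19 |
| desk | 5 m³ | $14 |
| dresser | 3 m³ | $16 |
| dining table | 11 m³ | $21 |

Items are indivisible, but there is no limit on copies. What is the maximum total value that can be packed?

$259

Best value-per-unit is dresser at 16/3; filling with it alone gives 16×16 = 256.
Optimal mix: 1×sofa + 15×dresser → volume 49, value 259.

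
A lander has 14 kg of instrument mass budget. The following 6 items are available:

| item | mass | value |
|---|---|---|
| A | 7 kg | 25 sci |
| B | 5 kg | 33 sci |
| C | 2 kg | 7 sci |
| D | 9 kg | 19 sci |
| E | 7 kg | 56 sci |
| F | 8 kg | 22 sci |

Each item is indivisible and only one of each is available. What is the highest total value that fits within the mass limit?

Check high-value combinations within 14 kg:
- B+C+E: mass 5+2+7=14, value 33+7+56=96
- B+E: mass 5+7=12, value 33+56=89
- A+E: mass 7+7=14, value 25+56=81
Best: 96 sci.

96 sci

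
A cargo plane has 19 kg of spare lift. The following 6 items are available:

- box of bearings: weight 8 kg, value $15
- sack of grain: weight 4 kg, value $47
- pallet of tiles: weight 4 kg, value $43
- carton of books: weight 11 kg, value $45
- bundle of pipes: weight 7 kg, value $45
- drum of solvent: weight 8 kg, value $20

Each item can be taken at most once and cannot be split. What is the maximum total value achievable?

$135

Check high-value combinations within 19 kg:
- sack of grain+pallet of tiles+bundle of pipes: weight 4+4+7=15, value 47+43+45=135
- sack of grain+pallet of tiles+carton of books: weight 4+4+11=19, value 47+43+45=135
- sack of grain+bundle of pipes+drum of solvent: weight 4+7+8=19, value 47+45+20=112
- sack of grain+pallet of tiles+drum of solvent: weight 4+4+8=16, value 47+43+20=110
- pallet of tiles+bundle of pipes+drum of solvent: weight 4+7+8=19, value 43+45+20=108
Best: $135.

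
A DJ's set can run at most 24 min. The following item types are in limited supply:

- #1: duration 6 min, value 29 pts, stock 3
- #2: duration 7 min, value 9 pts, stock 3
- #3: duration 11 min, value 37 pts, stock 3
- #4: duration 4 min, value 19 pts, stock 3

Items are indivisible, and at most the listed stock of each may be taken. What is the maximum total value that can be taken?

115 pts

Top feasible selections:
- 2×#1 + 3×#4: duration 24, value 115
- 3×#1 + 1×#4: duration 22, value 106
Best: 115 pts.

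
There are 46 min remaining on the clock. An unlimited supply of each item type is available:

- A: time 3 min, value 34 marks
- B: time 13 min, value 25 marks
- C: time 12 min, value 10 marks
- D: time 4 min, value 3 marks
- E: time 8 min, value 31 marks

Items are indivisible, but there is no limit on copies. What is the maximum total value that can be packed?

510 marks

Best value-per-unit is A at 34/3, and filling with it alone uses time 15×3=45. No mix of the others beats 15×34 = 510.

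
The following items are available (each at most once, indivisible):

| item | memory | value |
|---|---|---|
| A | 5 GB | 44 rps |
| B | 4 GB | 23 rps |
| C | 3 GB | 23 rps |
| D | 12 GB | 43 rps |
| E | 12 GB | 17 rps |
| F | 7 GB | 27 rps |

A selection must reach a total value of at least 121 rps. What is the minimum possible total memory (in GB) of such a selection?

24

Subsets with value ≥ 121, sorted by total memory:
- A+B+C+D: memory 24, value 133
- A+C+D+F: memory 27, value 137
- A+B+D+F: memory 28, value 137
Minimum memory: 24 GB.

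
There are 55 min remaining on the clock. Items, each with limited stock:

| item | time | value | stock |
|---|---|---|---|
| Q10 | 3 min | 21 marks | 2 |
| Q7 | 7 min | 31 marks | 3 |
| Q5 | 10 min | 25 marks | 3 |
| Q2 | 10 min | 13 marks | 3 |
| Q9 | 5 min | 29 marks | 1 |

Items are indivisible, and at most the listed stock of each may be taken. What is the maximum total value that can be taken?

214 marks

Top feasible selections:
- 2×Q10 + 3×Q7 + 2×Q5 + 1×Q9: time 52, value 214
- 2×Q10 + 2×Q7 + 3×Q5 + 1×Q9: time 55, value 208
- 2×Q10 + 3×Q7 + 1×Q5 + 1×Q2 + 1×Q9: time 52, value 202
- 2×Q10 + 2×Q7 + 2×Q5 + 1×Q2 + 1×Q9: time 55, value 196
Best: 214 marks.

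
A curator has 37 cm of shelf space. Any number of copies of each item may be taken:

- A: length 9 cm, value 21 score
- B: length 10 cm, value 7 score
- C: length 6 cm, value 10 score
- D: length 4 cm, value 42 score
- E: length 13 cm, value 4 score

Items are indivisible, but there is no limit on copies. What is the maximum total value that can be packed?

378 score

Best value-per-unit is D at 42/4, and filling with it alone uses length 9×4=36. No mix of the others beats 9×42 = 378.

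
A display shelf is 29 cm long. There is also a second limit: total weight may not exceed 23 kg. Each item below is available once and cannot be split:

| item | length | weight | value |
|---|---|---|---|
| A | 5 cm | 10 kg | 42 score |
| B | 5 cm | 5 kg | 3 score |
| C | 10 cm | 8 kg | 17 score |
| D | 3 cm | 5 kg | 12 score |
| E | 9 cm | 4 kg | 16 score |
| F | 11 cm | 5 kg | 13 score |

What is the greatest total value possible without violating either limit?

75 score

Feasible sets respecting both limits:
- A+C+E: length 24, weight 22, value 75
- A+C+F: length 26, weight 23, value 72
- A+C+D: length 18, weight 23, value 71
- A+E+F: length 25, weight 19, value 71
Best: 75 score.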